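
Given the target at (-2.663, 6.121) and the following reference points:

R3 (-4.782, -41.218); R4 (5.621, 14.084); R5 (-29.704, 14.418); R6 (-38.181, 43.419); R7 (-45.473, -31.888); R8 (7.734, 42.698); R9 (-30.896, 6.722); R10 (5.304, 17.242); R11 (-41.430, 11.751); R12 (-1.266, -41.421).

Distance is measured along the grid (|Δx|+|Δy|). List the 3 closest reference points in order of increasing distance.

Distances from (-2.663, 6.121):
R3: 49.458
R4: 16.247
R5: 35.338
R6: 72.816
R7: 80.819
R8: 46.974
R9: 28.834
R10: 19.088
R11: 44.397
R12: 48.939
Sorted: R4 (16.247) < R10 (19.088) < R9 (28.834) < R5 (35.338) < R11 (44.397) < …

R4, R10, R9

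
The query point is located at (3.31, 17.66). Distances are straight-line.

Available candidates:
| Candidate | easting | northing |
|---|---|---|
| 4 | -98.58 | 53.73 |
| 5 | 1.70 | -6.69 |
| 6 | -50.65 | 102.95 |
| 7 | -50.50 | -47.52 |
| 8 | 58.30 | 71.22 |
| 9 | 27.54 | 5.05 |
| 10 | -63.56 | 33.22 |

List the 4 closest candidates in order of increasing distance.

Distances from (3.31, 17.66):
4: 108.09
5: 24.40
6: 100.93
7: 84.52
8: 76.76
9: 27.31
10: 68.66
Sorted: 5 (24.40) < 9 (27.31) < 10 (68.66) < 8 (76.76) < 7 (84.52) < 6 (100.93) < …

5, 9, 10, 8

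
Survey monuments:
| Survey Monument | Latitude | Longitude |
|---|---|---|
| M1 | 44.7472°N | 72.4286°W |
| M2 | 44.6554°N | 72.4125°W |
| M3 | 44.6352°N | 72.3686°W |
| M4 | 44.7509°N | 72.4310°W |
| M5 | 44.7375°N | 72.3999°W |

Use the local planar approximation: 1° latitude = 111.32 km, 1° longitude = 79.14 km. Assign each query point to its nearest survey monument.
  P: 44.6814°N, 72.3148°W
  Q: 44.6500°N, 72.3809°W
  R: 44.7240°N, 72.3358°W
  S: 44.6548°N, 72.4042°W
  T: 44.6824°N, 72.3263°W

P→M3; Q→M3; R→M5; S→M2; T→M3

P at 44.6814°N, 72.3148°W:
  M1: √((0.0658·111.32)² + (-0.1138·79.14)²) = √(53.653515 + 81.110414) = 11.6088 km
  M2: √((-0.0260·111.32)² + (-0.0977·79.14)²) = √(8.377088 + 59.783484) = 8.2559 km
  M3: √((-0.0462·111.32)² + (-0.0538·79.14)²) = √(26.450284 + 18.128282) = 6.6767 km
  M4: √((0.0695·111.32)² + (-0.1162·79.14)²) = √(59.857146 + 84.567667) = 12.0177 km
  M5: √((0.0561·111.32)² + (-0.0851·79.14)²) = √(39.000674 + 45.357720) = 9.1847 km
  → nearest: M3 (6.6767 km)
Q at 44.6500°N, 72.3809°W:
  M1: √((0.0972·111.32)² + (-0.0477·79.14)²) = √(117.078979 + 14.250459) = 11.4599 km
  M2: √((0.0054·111.32)² + (-0.0316·79.14)²) = √(0.361355 + 6.254121) = 2.5721 km
  M3: √((-0.0148·111.32)² + (0.0123·79.14)²) = √(2.714375 + 0.947550) = 1.9136 km
  M4: √((0.1009·111.32)² + (-0.0501·79.14)²) = √(126.162047 + 15.720543) = 11.9114 km
  M5: √((0.0875·111.32)² + (-0.0190·79.14)²) = √(94.877340 + 2.260993) = 9.8559 km
  → nearest: M3 (1.9136 km)
R at 44.7240°N, 72.3358°W:
  M1: √((0.0232·111.32)² + (-0.0928·79.14)²) = √(6.669947 + 53.937156) = 7.7851 km
  M2: √((-0.0686·111.32)² + (-0.0767·79.14)²) = √(58.316926 + 36.845361) = 9.7551 km
  M3: √((-0.0888·111.32)² + (-0.0328·79.14)²) = √(97.717495 + 6.738136) = 10.2204 km
  M4: √((0.0269·111.32)² + (-0.0952·79.14)²) = √(8.967078 + 56.763085) = 8.1074 km
  M5: √((0.0135·111.32)² + (-0.0641·79.14)²) = √(2.258468 + 25.734051) = 5.2908 km
  → nearest: M5 (5.2908 km)
S at 44.6548°N, 72.4042°W:
  M1: √((0.0924·111.32)² + (-0.0244·79.14)²) = √(105.801138 + 3.728823) = 10.4657 km
  M2: √((0.0006·111.32)² + (-0.0083·79.14)²) = √(0.004461 + 0.431468) = 0.6602 km
  M3: √((-0.0196·111.32)² + (0.0356·79.14)²) = √(4.760565 + 7.937653) = 3.5635 km
  M4: √((0.0961·111.32)² + (-0.0268·79.14)²) = √(114.444037 + 4.498437) = 10.9061 km
  M5: √((0.0827·111.32)² + (0.0043·79.14)²) = √(84.753456 + 0.115805) = 9.2125 km
  → nearest: M2 (0.6602 km)
T at 44.6824°N, 72.3263°W:
  M1: √((0.0648·111.32)² + (-0.1023·79.14)²) = √(52.035102 + 65.545572) = 10.8435 km
  M2: √((-0.0270·111.32)² + (-0.0862·79.14)²) = √(9.033872 + 46.537883) = 7.4546 km
  M3: √((-0.0472·111.32)² + (-0.0423·79.14)²) = √(27.607711 + 11.206573) = 6.2301 km
  M4: √((0.0685·111.32)² + (-0.1047·79.14)²) = √(58.147030 + 68.657100) = 11.2607 km
  M5: √((0.0551·111.32)² + (-0.0736·79.14)²) = √(37.622668 + 33.927177) = 8.4587 km
  → nearest: M3 (6.2301 km)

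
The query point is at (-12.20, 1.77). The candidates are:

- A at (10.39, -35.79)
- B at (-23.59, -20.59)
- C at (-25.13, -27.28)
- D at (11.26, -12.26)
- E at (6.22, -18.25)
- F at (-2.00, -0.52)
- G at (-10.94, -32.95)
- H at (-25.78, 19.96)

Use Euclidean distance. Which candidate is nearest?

F

Distances from (-12.20, 1.77):
A: 43.83
B: 25.09
C: 31.80
D: 27.34
E: 27.20
F: 10.45
G: 34.74
H: 22.70
Minimum: F at 10.45.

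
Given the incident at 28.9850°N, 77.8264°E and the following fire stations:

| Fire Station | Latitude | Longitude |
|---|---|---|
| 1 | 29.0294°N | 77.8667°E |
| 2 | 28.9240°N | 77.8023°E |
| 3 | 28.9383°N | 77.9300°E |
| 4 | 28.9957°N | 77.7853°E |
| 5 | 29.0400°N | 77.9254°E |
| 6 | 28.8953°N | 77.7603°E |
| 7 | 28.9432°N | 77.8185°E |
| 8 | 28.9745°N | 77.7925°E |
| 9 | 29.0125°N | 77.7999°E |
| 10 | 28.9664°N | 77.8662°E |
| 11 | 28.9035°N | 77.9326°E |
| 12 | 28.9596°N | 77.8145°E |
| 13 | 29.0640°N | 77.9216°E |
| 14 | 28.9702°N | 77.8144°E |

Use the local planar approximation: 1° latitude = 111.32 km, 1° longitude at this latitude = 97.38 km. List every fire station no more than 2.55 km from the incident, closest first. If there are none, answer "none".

14

Distances from 28.9850°N, 77.8264°E:
1: √((0.0444·111.32)² + (0.0403·97.38)²) = √(24.429374 + 15.401025) = 6.3111 km
2: √((-0.0610·111.32)² + (-0.0241·97.38)²) = √(46.111162 + 5.507742) = 7.1846 km
3: √((-0.0467·111.32)² + (0.1036·97.38)²) = √(27.025899 + 101.779204) = 11.3492 km
4: √((0.0107·111.32)² + (-0.0411·97.38)²) = √(1.418776 + 16.018549) = 4.1758 km
5: √((0.0550·111.32)² + (0.0990·97.38)²) = √(37.486231 + 92.941554) = 11.4205 km
6: √((-0.0897·111.32)² + (-0.0661·97.38)²) = √(99.708293 + 41.432626) = 11.8803 km
7: √((-0.0418·111.32)² + (-0.0079·97.38)²) = √(21.652047 + 0.591826) = 4.7163 km
8: √((-0.0105·111.32)² + (-0.0339·97.38)²) = √(1.366234 + 10.897803) = 3.5020 km
9: √((0.0275·111.32)² + (-0.0265·97.38)²) = √(9.371558 + 6.659342) = 4.0039 km
10: √((-0.0186·111.32)² + (0.0398·97.38)²) = √(4.287186 + 15.021237) = 4.3941 km
11: √((-0.0815·111.32)² + (0.1062·97.38)²) = √(82.311708 + 106.951917) = 13.7573 km
12: √((-0.0254·111.32)² + (-0.0119·97.38)²) = √(7.994915 + 1.342868) = 3.0558 km
13: √((0.0790·111.32)² + (0.0952·97.38)²) = √(77.339361 + 85.943579) = 12.7782 km
14: √((-0.0148·111.32)² + (-0.0120·97.38)²) = √(2.714375 + 1.365532) = 2.0199 km
Threshold 2.55 km: 14 (2.0199 km) is within range.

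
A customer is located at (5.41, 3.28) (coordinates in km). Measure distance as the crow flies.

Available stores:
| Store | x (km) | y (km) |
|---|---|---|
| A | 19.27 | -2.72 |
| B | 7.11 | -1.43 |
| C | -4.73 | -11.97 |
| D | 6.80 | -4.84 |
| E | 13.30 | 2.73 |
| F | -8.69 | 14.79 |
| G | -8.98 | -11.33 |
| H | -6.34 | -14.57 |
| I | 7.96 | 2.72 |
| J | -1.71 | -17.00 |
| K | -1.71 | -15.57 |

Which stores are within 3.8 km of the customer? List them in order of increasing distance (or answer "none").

I

Distances from (5.41, 3.28):
A: 15.10 km
B: 5.01 km
C: 18.31 km
D: 8.24 km
E: 7.91 km
F: 18.20 km
G: 20.51 km
H: 21.37 km
I: 2.61 km
J: 21.49 km
K: 20.15 km
Threshold 3.8 km: I (2.61 km) is within range.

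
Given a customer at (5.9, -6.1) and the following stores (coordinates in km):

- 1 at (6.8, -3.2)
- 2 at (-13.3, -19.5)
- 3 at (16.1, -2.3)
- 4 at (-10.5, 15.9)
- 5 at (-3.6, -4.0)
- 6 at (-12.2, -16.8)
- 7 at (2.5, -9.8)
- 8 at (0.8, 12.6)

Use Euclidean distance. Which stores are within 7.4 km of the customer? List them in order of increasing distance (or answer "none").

Distances from (5.9, -6.1):
1: 3.0 km
2: 23.4 km
3: 10.9 km
4: 27.4 km
5: 9.7 km
6: 21.0 km
7: 5.0 km
8: 19.4 km
Threshold 7.4 km: 1 (3.0 km), 7 (5.0 km) are within range.

1, 7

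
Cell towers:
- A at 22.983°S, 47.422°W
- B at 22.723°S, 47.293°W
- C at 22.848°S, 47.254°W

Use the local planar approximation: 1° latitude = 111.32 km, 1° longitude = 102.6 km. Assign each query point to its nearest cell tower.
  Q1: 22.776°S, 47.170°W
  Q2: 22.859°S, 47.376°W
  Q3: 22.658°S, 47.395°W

Q1→C; Q2→C; Q3→B

Q1 at 22.776°S, 47.170°W:
  A: 34.634 km
  B: 13.931 km
  C: 11.769 km
  → nearest: C (11.769 km)
Q2 at 22.859°S, 47.376°W:
  A: 14.588 km
  B: 17.370 km
  C: 12.577 km
  → nearest: C (12.577 km)
Q3 at 22.658°S, 47.395°W:
  A: 36.285 km
  B: 12.723 km
  C: 25.625 km
  → nearest: B (12.723 km)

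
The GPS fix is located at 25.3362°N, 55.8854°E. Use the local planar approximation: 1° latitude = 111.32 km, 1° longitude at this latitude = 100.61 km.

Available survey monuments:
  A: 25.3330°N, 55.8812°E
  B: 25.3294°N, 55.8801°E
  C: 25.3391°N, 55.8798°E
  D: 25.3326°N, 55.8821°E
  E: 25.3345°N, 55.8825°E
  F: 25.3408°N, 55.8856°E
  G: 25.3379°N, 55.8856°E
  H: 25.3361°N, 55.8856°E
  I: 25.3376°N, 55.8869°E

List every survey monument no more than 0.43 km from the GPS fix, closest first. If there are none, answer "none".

H, G, I, E

Distances from 25.3362°N, 55.8854°E:
A: √((-0.0032·111.32)² + (-0.0042·100.61)²) = √(0.126896 + 0.178559) = 0.5527 km
B: √((-0.0068·111.32)² + (-0.0053·100.61)²) = √(0.573013 + 0.284337) = 0.9259 km
C: √((0.0029·111.32)² + (-0.0056·100.61)²) = √(0.104218 + 0.317438) = 0.6494 km
D: √((-0.0036·111.32)² + (-0.0033·100.61)²) = √(0.160602 + 0.110233) = 0.5204 km
E: √((-0.0017·111.32)² + (-0.0029·100.61)²) = √(0.035813 + 0.085129) = 0.3478 km
F: √((0.0046·111.32)² + (0.0002·100.61)²) = √(0.262218 + 0.000405) = 0.5125 km
G: √((0.0017·111.32)² + (0.0002·100.61)²) = √(0.035813 + 0.000405) = 0.1903 km
H: √((-0.0001·111.32)² + (0.0002·100.61)²) = √(0.000124 + 0.000405) = 0.0230 km
I: √((0.0014·111.32)² + (0.0015·100.61)²) = √(0.024289 + 0.022775) = 0.2169 km
Threshold 0.43 km: H (0.0230 km), G (0.1903 km), I (0.2169 km), E (0.3478 km) are within range.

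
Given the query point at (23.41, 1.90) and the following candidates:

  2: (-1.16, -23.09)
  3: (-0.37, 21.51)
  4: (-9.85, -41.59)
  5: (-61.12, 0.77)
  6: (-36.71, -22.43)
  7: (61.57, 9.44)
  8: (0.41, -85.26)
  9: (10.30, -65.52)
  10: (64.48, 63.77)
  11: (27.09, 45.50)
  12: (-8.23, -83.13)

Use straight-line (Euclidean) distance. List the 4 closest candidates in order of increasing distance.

Distances from (23.41, 1.90):
2: √((-24.57)² + (-24.99)²) = √(603.6849 + 624.5001) = 35.05
3: √((-23.78)² + (19.61)²) = √(565.4884 + 384.5521) = 30.82
4: √((-33.26)² + (-43.49)²) = √(1106.2276 + 1891.3801) = 54.75
5: √((-84.53)² + (-1.13)²) = √(7145.3209 + 1.2769) = 84.54
6: √((-60.12)² + (-24.33)²) = √(3614.4144 + 591.9489) = 64.86
7: √((38.16)² + (7.54)²) = √(1456.1856 + 56.8516) = 38.90
8: √((-23.00)² + (-87.16)²) = √(529.0000 + 7596.8656) = 90.14
9: √((-13.11)² + (-67.42)²) = √(171.8721 + 4545.4564) = 68.68
10: √((41.07)² + (61.87)²) = √(1686.7449 + 3827.8969) = 74.26
11: √((3.68)² + (43.60)²) = √(13.5424 + 1900.9600) = 43.76
12: √((-31.64)² + (-85.03)²) = √(1001.0896 + 7230.1009) = 90.73
Sorted: 3 (30.82) < 2 (35.05) < 7 (38.90) < 11 (43.76) < 4 (54.75) < 6 (64.86) < …

3, 2, 7, 11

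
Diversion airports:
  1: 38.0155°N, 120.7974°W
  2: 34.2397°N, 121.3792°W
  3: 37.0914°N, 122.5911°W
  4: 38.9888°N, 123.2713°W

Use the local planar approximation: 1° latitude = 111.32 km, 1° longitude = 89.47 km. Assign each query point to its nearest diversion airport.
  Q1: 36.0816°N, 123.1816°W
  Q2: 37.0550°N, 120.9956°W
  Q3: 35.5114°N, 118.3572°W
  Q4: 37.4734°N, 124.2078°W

Q1 at 36.0816°N, 123.1816°W:
  1: √((1.9339·111.32)² + (2.3842·89.47)²) = √(46346.231022 + 45503.022155) = 303.0664 km
  2: √((-1.8419·111.32)² + (1.8024·89.47)²) = √(42041.527905 + 26005.022395) = 260.8573 km
  3: √((1.0098·111.32)² + (0.5905·89.47)²) = √(12636.218532 + 2791.223922) = 124.2073 km
  4: √((2.9072·111.32)² + (-0.0897·89.47)²) = √(104736.055859 + 64.407992) = 323.7290 km
  → nearest: 3 (124.2073 km)
Q2 at 37.0550°N, 120.9956°W:
  1: √((0.9605·111.32)² + (0.1982·89.47)²) = √(11432.497991 + 314.457658) = 108.3834 km
  2: √((-2.8153·111.32)² + (-0.3836·89.47)²) = √(98219.056053 + 1177.909899) = 315.2728 km
  3: √((0.0364·111.32)² + (-1.5955·89.47)²) = √(16.419093 + 20377.386918) = 142.8069 km
  4: √((1.9338·111.32)² + (-2.2757·89.47)²) = √(46341.438113 + 41455.761176) = 296.3059 km
  → nearest: 1 (108.3834 km)
Q3 at 35.5114°N, 118.3572°W:
  1: √((2.5041·111.32)² + (-2.4402·89.47)²) = √(77705.137231 + 47665.672010) = 354.0774 km
  2: √((-1.2717·111.32)² + (-3.0220·89.47)²) = √(20040.831561 + 73104.446741) = 305.1971 km
  3: √((1.5800·111.32)² + (-4.2339·89.47)²) = √(30935.744287 + 143494.768250) = 417.6488 km
  4: √((3.4774·111.32)² + (-4.9141·89.47)²) = √(149849.636883 + 193304.896302) = 585.7939 km
  → nearest: 2 (305.1971 km)
Q4 at 37.4734°N, 124.2078°W:
  1: √((0.5421·111.32)² + (3.4104·89.47)²) = √(3641.708752 + 93103.394189) = 311.0387 km
  2: √((-3.2337·111.32)² + (2.8286·89.47)²) = √(129582.349081 + 64046.875653) = 440.0332 km
  3: √((-0.3820·111.32)² + (1.6167·89.47)²) = √(1808.310988 + 20922.508421) = 150.7674 km
  4: √((1.5154·111.32)² + (0.9365·89.47)²) = √(28457.776299 + 7020.538707) = 188.3569 km
  → nearest: 3 (150.7674 km)

Q1→3; Q2→1; Q3→2; Q4→3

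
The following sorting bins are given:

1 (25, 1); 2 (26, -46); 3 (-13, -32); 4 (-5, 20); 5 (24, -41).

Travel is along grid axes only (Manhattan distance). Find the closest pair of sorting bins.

Pairwise distances:
1–2: 48
1–3: 71
1–4: 49
1–5: 43
2–3: 53
2–4: 97
2–5: 7
3–4: 60
3–5: 46
4–5: 90
Closest pair: 2–5 at 7.

2 and 5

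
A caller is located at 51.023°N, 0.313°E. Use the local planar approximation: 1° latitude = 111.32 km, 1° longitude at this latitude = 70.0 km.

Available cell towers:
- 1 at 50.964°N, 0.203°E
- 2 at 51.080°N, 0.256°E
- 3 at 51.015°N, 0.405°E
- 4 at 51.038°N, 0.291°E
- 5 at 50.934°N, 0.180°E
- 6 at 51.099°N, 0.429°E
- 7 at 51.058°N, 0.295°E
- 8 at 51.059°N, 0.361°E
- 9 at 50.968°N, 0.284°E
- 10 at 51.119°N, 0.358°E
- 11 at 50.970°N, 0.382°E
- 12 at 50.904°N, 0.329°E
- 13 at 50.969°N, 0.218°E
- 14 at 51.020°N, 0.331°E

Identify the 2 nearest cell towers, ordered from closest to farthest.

14, 4

Distances from 51.023°N, 0.313°E:
1: 10.121 km
2: 7.495 km
3: 6.501 km
4: 2.272 km
5: 13.595 km
6: 11.727 km
7: 4.095 km
8: 5.230 km
9: 6.450 km
10: 11.141 km
11: 7.625 km
12: 13.294 km
13: 8.964 km
14: 1.304 km
Sorted: 14 (1.304 km) < 4 (2.272 km) < 7 (4.095 km) < 8 (5.230 km) < …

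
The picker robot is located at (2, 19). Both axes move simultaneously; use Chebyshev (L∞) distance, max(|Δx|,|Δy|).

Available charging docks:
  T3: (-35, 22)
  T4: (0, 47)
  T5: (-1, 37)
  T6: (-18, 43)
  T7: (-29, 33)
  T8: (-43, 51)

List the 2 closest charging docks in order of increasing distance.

Distances from (2, 19):
T3: 37
T4: 28
T5: 18
T6: 24
T7: 31
T8: 45
Sorted: T5 (18) < T6 (24) < T4 (28) < T7 (31) < …

T5, T6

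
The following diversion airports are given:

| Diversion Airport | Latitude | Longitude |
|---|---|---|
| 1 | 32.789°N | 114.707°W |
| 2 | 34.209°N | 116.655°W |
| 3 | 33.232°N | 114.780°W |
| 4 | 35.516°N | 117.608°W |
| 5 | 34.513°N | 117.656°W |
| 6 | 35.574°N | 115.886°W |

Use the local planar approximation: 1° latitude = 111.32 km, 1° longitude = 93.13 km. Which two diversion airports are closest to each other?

Pairwise distances:
1–3: √((0.443·111.32)² + (-0.073·93.13)²) = √(2431.94555 + 46.21947) = 49.781 km
2–5: √((0.304·111.32)² + (-1.001·93.13)²) = √(1145.23223 + 8690.55197) = 99.176 km
4–5: √((-1.003·111.32)² + (-0.048·93.13)²) = √(12466.60678 + 19.98305) = 111.743 km
4–6: √((0.058·111.32)² + (1.722·93.13)²) = √(41.68717 + 25718.49200) = 160.500 km
2–6: √((1.365·111.32)² + (0.769·93.13)²) = √(23089.34952 + 5128.99039) = 167.983 km
2–4: √((1.307·111.32)² + (-0.953·93.13)²) = √(21168.86486 + 7877.07548) = 170.429 km
5–6: √((1.061·111.32)² + (1.770·93.13)²) = √(13950.09493 + 27172.25857) = 202.786 km
2–3: √((-0.977·111.32)² + (1.875·93.13)²) = √(11828.65929 + 30491.70785) = 205.719 km
1–2: √((1.420·111.32)² + (-1.948·93.13)²) = √(24987.51594 + 32912.21497) = 240.624 km
3–6: √((2.342·111.32)² + (-1.106·93.13)²) = √(67970.45495 + 10609.36668) = 280.321 km
3–5: √((1.281·111.32)² + (-2.876·93.13)²) = √(20335.02238 + 71739.27268) = 303.437 km
1–6: √((2.785·111.32)² + (-1.179·93.13)²) = √(96116.24469 + 12056.09929) = 328.896 km
1–5: √((1.724·111.32)² + (-2.949·93.13)²) = √(36831.62823 + 75427.33283) = 335.051 km
3–4: √((2.284·111.32)² + (-2.828·93.13)²) = √(64645.54400 + 69364.62076) = 366.074 km
1–4: √((2.727·111.32)² + (-2.901·93.13)²) = √(92154.52633 + 72991.89914) = 406.382 km
Closest pair: 1–3 at 49.781 km.

1 and 3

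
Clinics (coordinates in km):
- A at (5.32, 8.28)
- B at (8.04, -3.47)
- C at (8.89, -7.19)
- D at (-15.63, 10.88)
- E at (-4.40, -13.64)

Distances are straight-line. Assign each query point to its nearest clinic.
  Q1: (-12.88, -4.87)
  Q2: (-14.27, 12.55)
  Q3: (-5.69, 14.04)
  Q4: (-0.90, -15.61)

Q1→E; Q2→D; Q3→D; Q4→E

Q1 at (-12.88, -4.87):
  A: 22.45 km
  B: 20.97 km
  C: 21.89 km
  D: 15.99 km
  E: 12.20 km
  → nearest: E (12.20 km)
Q2 at (-14.27, 12.55):
  A: 20.05 km
  B: 27.47 km
  C: 30.43 km
  D: 2.15 km
  E: 27.99 km
  → nearest: D (2.15 km)
Q3 at (-5.69, 14.04):
  A: 12.43 km
  B: 22.25 km
  C: 25.75 km
  D: 10.43 km
  E: 27.71 km
  → nearest: D (10.43 km)
Q4 at (-0.90, -15.61):
  A: 24.69 km
  B: 15.08 km
  C: 12.91 km
  D: 30.31 km
  E: 4.02 km
  → nearest: E (4.02 km)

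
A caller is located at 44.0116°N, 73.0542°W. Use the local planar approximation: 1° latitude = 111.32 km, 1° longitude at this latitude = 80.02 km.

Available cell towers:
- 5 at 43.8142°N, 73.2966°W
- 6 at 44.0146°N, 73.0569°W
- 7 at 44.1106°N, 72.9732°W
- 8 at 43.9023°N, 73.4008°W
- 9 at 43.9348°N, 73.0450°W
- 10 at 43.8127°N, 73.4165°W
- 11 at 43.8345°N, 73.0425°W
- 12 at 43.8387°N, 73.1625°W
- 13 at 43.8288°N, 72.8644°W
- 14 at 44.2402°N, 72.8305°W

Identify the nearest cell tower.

6

Distances from 44.0116°N, 73.0542°W:
5: 29.3107 km
6: 0.3978 km
7: 12.7854 km
8: 30.2865 km
9: 8.5810 km
10: 36.4793 km
11: 19.7370 km
12: 21.1083 km
13: 25.3922 km
14: 31.1129 km
Minimum: 6 at 0.3978 km.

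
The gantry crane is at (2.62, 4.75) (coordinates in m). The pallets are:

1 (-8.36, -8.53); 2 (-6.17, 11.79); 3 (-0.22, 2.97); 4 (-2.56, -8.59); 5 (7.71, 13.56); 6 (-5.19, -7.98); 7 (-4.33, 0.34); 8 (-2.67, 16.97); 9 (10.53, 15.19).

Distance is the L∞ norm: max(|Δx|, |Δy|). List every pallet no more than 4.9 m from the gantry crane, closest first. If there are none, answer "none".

Distances from (2.62, 4.75):
1: max(|-10.98|, |-13.28|) = 13.28 m
2: max(|-8.79|, |7.04|) = 8.79 m
3: max(|-2.84|, |-1.78|) = 2.84 m
4: max(|-5.18|, |-13.34|) = 13.34 m
5: max(|5.09|, |8.81|) = 8.81 m
6: max(|-7.81|, |-12.73|) = 12.73 m
7: max(|-6.95|, |-4.41|) = 6.95 m
8: max(|-5.29|, |12.22|) = 12.22 m
9: max(|7.91|, |10.44|) = 10.44 m
Threshold 4.9 m: 3 (2.84 m) is within range.

3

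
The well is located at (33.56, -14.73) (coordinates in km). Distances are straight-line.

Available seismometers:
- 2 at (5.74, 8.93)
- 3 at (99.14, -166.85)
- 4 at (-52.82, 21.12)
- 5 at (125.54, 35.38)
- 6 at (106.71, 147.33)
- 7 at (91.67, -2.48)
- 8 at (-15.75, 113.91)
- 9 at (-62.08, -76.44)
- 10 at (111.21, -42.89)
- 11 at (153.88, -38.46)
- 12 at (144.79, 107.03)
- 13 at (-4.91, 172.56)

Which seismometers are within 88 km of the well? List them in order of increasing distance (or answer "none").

Distances from (33.56, -14.73):
2: 36.52 km
3: 165.65 km
4: 93.52 km
5: 104.74 km
6: 177.80 km
7: 59.39 km
8: 137.77 km
9: 113.82 km
10: 82.60 km
11: 122.64 km
12: 164.92 km
13: 191.20 km
Threshold 88 km: 2 (36.52 km), 7 (59.39 km), 10 (82.60 km) are within range.

2, 7, 10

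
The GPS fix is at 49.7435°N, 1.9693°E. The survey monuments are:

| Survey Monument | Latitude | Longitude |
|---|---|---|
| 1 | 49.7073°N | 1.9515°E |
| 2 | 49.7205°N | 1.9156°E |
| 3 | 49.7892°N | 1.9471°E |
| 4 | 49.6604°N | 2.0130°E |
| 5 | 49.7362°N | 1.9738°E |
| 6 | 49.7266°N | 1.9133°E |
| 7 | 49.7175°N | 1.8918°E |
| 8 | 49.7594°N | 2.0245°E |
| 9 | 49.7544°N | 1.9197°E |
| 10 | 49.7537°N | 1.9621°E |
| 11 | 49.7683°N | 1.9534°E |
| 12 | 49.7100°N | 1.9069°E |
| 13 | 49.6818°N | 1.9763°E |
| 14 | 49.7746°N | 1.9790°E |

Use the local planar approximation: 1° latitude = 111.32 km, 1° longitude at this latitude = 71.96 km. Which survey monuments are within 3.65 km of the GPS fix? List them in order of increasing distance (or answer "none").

5, 10, 11, 14

Distances from 49.7435°N, 1.9693°E:
1: √((-0.0362·111.32)² + (-0.0178·71.96)²) = √(16.239159 + 1.640674) = 4.2285 km
2: √((-0.0230·111.32)² + (-0.0537·71.96)²) = √(6.555443 + 14.932444) = 4.6355 km
3: √((0.0457·111.32)² + (-0.0222·71.96)²) = √(25.880865 + 2.552045) = 5.3323 km
4: √((-0.0831·111.32)² + (0.0437·71.96)²) = √(85.575302 + 9.888836) = 9.7706 km
5: √((-0.0073·111.32)² + (0.0045·71.96)²) = √(0.660377 + 0.104859) = 0.8748 km
6: √((-0.0169·111.32)² + (-0.0560·71.96)²) = √(3.539320 + 16.238966) = 4.4473 km
7: √((-0.0260·111.32)² + (-0.0775·71.96)²) = √(8.377088 + 31.101814) = 6.2832 km
8: √((0.0159·111.32)² + (0.0552·71.96)²) = √(3.132858 + 15.778309) = 4.3487 km
9: √((0.0109·111.32)² + (-0.0496·71.96)²) = √(1.472310 + 12.739303) = 3.7698 km
10: √((0.0102·111.32)² + (-0.0072·71.96)²) = √(1.289278 + 0.268440) = 1.2481 km
11: √((0.0248·111.32)² + (-0.0159·71.96)²) = √(7.621663 + 1.309111) = 2.9884 km
12: √((-0.0335·111.32)² + (-0.0624·71.96)²) = √(13.907082 + 20.162830) = 5.8369 km
13: √((-0.0617·111.32)² + (0.0070·71.96)²) = √(47.175523 + 0.253734) = 6.8869 km
14: √((0.0311·111.32)² + (0.0097·71.96)²) = √(11.985804 + 0.487221) = 3.5317 km
Threshold 3.65 km: 5 (0.8748 km), 10 (1.2481 km), 11 (2.9884 km), 14 (3.5317 km) are within range.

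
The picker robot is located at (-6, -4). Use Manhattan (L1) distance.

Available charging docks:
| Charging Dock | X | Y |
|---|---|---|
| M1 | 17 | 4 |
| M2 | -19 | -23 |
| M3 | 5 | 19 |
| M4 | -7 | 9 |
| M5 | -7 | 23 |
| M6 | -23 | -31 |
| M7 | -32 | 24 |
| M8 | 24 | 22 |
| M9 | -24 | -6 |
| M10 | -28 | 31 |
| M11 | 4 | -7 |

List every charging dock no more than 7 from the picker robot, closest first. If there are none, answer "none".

none

Distances from (-6, -4):
M1: 31
M2: 32
M3: 34
M4: 14
M5: 28
M6: 44
M7: 54
M8: 56
M9: 20
M10: 57
M11: 13
Threshold 7: none within range.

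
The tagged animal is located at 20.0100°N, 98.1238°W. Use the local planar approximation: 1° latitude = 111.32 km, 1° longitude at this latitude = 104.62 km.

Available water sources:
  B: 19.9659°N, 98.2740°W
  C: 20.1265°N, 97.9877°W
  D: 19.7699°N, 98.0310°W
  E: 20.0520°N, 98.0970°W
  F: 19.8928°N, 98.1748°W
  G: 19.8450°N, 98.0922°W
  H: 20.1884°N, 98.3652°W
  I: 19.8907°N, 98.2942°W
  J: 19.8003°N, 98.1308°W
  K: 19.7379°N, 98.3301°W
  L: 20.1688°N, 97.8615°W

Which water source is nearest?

E

Distances from 20.0100°N, 98.1238°W:
B: 16.4629 km
C: 19.2596 km
D: 28.4366 km
E: 5.4517 km
F: 14.0956 km
G: 18.6629 km
H: 32.1283 km
I: 22.2302 km
J: 23.3553 km
K: 37.1931 km
L: 32.6428 km
Minimum: E at 5.4517 km.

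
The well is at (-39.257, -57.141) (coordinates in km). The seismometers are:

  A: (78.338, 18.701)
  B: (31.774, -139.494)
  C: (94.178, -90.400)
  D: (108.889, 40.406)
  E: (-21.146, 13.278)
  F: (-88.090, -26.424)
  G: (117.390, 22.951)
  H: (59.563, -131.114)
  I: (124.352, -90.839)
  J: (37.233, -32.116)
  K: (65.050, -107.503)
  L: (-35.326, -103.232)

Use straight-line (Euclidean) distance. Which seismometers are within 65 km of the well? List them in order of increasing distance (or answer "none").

L, F

Distances from (-39.257, -57.141):
A: 139.931 km
B: 108.754 km
C: 137.517 km
D: 177.377 km
E: 72.711 km
F: 57.691 km
G: 175.935 km
H: 123.440 km
I: 167.043 km
J: 80.480 km
K: 115.829 km
L: 46.258 km
Threshold 65 km: L (46.258 km), F (57.691 km) are within range.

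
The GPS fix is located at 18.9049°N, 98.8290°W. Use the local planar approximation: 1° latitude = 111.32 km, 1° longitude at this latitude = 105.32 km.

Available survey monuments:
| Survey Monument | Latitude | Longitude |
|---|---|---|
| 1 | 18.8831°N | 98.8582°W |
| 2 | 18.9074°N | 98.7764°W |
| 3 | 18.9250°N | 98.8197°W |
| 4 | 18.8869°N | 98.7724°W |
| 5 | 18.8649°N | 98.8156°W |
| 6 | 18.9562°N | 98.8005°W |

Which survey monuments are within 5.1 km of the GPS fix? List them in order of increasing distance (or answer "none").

Distances from 18.9049°N, 98.8290°W:
1: 3.9175 km
2: 5.5468 km
3: 2.4425 km
4: 6.2889 km
5: 4.6711 km
6: 6.4515 km
Threshold 5.1 km: 3 (2.4425 km), 1 (3.9175 km), 5 (4.6711 km) are within range.

3, 1, 5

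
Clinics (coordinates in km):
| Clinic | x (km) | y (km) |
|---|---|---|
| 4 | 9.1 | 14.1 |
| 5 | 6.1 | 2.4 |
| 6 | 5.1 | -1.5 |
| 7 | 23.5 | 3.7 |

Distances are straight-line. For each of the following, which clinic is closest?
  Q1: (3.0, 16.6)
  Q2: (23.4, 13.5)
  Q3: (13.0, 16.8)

Q1→4; Q2→7; Q3→4

Q1 at (3.0, 16.6):
  4: 6.6 km
  5: 14.5 km
  6: 18.2 km
  7: 24.2 km
  → nearest: 4 (6.6 km)
Q2 at (23.4, 13.5):
  4: 14.3 km
  5: 20.6 km
  6: 23.7 km
  7: 9.8 km
  → nearest: 7 (9.8 km)
Q3 at (13.0, 16.8):
  4: 4.7 km
  5: 16.0 km
  6: 19.9 km
  7: 16.8 km
  → nearest: 4 (4.7 km)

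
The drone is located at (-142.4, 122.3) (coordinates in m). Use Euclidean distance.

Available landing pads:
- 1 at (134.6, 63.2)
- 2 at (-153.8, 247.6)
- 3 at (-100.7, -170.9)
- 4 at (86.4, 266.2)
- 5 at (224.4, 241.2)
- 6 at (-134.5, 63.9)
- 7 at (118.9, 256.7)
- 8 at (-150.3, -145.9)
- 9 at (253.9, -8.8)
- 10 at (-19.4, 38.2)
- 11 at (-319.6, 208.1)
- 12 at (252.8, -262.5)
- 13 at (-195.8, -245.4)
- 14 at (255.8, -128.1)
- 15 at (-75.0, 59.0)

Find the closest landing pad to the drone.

6

Distances from (-142.4, 122.3):
1: √((277.0)² + (-59.1)²) = √(76729.000 + 3492.810) = 283.2 m
2: √((-11.4)² + (125.3)²) = √(129.960 + 15700.090) = 125.8 m
3: √((41.7)² + (-293.2)²) = √(1738.890 + 85966.240) = 296.2 m
4: √((228.8)² + (143.9)²) = √(52349.440 + 20707.210) = 270.3 m
5: √((366.8)² + (118.9)²) = √(134542.240 + 14137.210) = 385.6 m
6: √((7.9)² + (-58.4)²) = √(62.410 + 3410.560) = 58.9 m
7: √((261.3)² + (134.4)²) = √(68277.690 + 18063.360) = 293.8 m
8: √((-7.9)² + (-268.2)²) = √(62.410 + 71931.240) = 268.3 m
9: √((396.3)² + (-131.1)²) = √(157053.690 + 17187.210) = 417.4 m
10: √((123.0)² + (-84.1)²) = √(15129.000 + 7072.810) = 149.0 m
11: √((-177.2)² + (85.8)²) = √(31399.840 + 7361.640) = 196.9 m
12: √((395.2)² + (-384.8)²) = √(156183.040 + 148071.040) = 551.6 m
13: √((-53.4)² + (-367.7)²) = √(2851.560 + 135203.290) = 371.6 m
14: √((398.2)² + (-250.4)²) = √(158563.240 + 62700.160) = 470.4 m
15: √((67.4)² + (-63.3)²) = √(4542.760 + 4006.890) = 92.5 m
Minimum: 6 at 58.9 m.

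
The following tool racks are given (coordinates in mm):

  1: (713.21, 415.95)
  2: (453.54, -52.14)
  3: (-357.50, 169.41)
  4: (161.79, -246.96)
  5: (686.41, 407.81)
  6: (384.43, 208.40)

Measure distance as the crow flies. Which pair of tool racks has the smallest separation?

1 and 5

Pairwise distances:
1–2: √((-259.67)² + (-468.09)²) = √(67428.5089 + 219108.2481) = 535.29 mm
1–3: √((-1070.71)² + (-246.54)²) = √(1146419.9041 + 60781.9716) = 1098.73 mm
1–4: √((-551.42)² + (-662.91)²) = √(304064.0164 + 439449.6681) = 862.27 mm
1–5: √((-26.80)² + (-8.14)²) = √(718.2400 + 66.2596) = 28.01 mm
1–6: √((-328.78)² + (-207.55)²) = √(108096.2884 + 43077.0025) = 388.81 mm
2–3: √((-811.04)² + (221.55)²) = √(657785.8816 + 49084.4025) = 840.76 mm
2–4: √((-291.75)² + (-194.82)²) = √(85118.0625 + 37954.8324) = 350.82 mm
2–5: √((232.87)² + (459.95)²) = √(54228.4369 + 211554.0025) = 515.54 mm
2–6: √((-69.11)² + (260.54)²) = √(4776.1921 + 67881.0916) = 269.55 mm
3–4: √((519.29)² + (-416.37)²) = √(269662.1041 + 173363.9769) = 665.60 mm
3–5: √((1043.91)² + (238.40)²) = √(1089748.0881 + 56834.5600) = 1070.79 mm
3–6: √((741.93)² + (38.99)²) = √(550460.1249 + 1520.2201) = 742.95 mm
4–5: √((524.62)² + (654.77)²) = √(275226.1444 + 428723.7529) = 839.02 mm
4–6: √((222.64)² + (455.36)²) = √(49568.5696 + 207352.7296) = 506.87 mm
5–6: √((-301.98)² + (-199.41)²) = √(91191.9204 + 39764.3481) = 361.88 mm
Closest pair: 1–5 at 28.01 mm.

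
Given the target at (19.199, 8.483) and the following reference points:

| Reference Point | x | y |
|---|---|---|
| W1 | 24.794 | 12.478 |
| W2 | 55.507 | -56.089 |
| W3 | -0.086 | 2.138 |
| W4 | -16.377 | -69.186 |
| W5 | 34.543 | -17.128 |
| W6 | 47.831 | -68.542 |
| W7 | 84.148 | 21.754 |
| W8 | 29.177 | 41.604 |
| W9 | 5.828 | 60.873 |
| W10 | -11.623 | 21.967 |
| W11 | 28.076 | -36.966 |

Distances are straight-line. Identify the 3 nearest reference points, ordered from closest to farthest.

W1, W3, W5

Distances from (19.199, 8.483):
W1: √((5.595)² + (3.995)²) = √(31.30402 + 15.96002) = 6.875
W2: √((36.308)² + (-64.572)²) = √(1318.27086 + 4169.54318) = 74.080
W3: √((-19.285)² + (-6.345)²) = √(371.91123 + 40.25903) = 20.302
W4: √((-35.576)² + (-77.669)²) = √(1265.65178 + 6032.47356) = 85.429
W5: √((15.344)² + (-25.611)²) = √(235.43834 + 655.92332) = 29.856
W6: √((28.632)² + (-77.025)²) = √(819.79142 + 5932.85063) = 82.174
W7: √((64.949)² + (13.271)²) = √(4218.37260 + 176.11944) = 66.291
W8: √((9.978)² + (33.121)²) = √(99.56048 + 1097.00064) = 34.591
W9: √((-13.371)² + (52.390)²) = √(178.78364 + 2744.71210) = 54.069
W10: √((-30.822)² + (13.484)²) = √(949.99568 + 181.81826) = 33.642
W11: √((8.877)² + (-45.449)²) = √(78.80113 + 2065.61160) = 46.308
Sorted: W1 (6.875) < W3 (20.302) < W5 (29.856) < W10 (33.642) < W8 (34.591) < …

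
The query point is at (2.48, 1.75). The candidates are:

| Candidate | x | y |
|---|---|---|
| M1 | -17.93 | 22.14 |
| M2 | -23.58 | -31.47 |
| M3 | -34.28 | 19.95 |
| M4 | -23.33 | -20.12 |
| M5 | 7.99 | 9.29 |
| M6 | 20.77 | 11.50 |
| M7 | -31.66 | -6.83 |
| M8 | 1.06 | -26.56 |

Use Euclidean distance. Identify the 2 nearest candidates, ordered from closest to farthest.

M5, M6

Distances from (2.48, 1.75):
M1: 28.85
M2: 42.22
M3: 41.02
M4: 33.83
M5: 9.34
M6: 20.73
M7: 35.20
M8: 28.35
Sorted: M5 (9.34) < M6 (20.73) < M8 (28.35) < M1 (28.85) < …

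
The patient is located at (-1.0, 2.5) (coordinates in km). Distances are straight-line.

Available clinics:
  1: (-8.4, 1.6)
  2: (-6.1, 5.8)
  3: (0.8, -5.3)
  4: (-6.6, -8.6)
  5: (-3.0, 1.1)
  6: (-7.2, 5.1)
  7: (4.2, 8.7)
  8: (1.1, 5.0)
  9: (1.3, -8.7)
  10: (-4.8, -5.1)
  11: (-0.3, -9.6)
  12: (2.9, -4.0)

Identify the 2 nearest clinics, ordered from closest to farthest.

5, 8

Distances from (-1.0, 2.5):
1: 7.5 km
2: 6.1 km
3: 8.0 km
4: 12.4 km
5: 2.4 km
6: 6.7 km
7: 8.1 km
8: 3.3 km
9: 11.4 km
10: 8.5 km
11: 12.1 km
12: 7.6 km
Sorted: 5 (2.4 km) < 8 (3.3 km) < 2 (6.1 km) < 6 (6.7 km) < …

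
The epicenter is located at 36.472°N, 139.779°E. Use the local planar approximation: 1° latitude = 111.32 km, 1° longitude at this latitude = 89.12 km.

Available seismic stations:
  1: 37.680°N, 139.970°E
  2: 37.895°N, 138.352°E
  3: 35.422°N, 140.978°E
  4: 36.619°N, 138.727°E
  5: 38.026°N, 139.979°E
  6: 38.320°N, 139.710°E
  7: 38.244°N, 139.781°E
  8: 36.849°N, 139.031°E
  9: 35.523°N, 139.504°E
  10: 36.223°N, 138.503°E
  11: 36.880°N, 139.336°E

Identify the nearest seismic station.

Distances from 36.472°N, 139.779°E:
1: √((1.208·111.32)² + (0.191·89.12)²) = √(18083.40729 + 289.74576) = 135.548 km
2: √((1.423·111.32)² + (-1.427·89.12)²) = √(25093.20852 + 16173.28732) = 203.142 km
3: √((-1.050·111.32)² + (1.199·89.12)²) = √(13662.33700 + 11417.96538) = 158.368 km
4: √((0.147·111.32)² + (-1.052·89.12)²) = √(267.78181 + 8789.85752) = 95.172 km
5: √((1.554·111.32)² + (0.200·89.12)²) = √(29925.98296 + 317.69498) = 173.907 km
6: √((1.848·111.32)² + (-0.069·89.12)²) = √(42320.45508 + 37.81364) = 205.811 km
7: √((1.772·111.32)² + (0.002·89.12)²) = √(38911.12886 + 0.03177) = 197.259 km
8: √((0.377·111.32)² + (-0.748·89.12)²) = √(1761.28281 + 4443.79025) = 78.772 km
9: √((-0.949·111.32)² + (-0.275·89.12)²) = √(11160.37584 + 600.64206) = 108.448 km
10: √((-0.249·111.32)² + (-1.276·89.12)²) = √(768.32522 + 12931.58338) = 117.047 km
11: √((0.408·111.32)² + (-0.443·89.12)²) = √(2062.84559 + 1558.68303) = 60.179 km
Minimum: 11 at 60.179 km.

11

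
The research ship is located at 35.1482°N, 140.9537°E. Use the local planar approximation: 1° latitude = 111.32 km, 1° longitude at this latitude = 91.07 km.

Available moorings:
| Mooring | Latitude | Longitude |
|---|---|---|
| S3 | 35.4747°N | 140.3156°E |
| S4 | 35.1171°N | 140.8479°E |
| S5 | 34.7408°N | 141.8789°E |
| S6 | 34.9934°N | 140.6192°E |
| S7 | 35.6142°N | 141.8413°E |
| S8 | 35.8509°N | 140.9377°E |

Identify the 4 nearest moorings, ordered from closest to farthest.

Distances from 35.1482°N, 140.9537°E:
S3: √((0.3265·111.32)² + (-0.6381·91.07)²) = √(1321.030262 + 3376.977464) = 68.5420 km
S4: √((-0.0311·111.32)² + (-0.1058·91.07)²) = √(11.985804 + 92.837195) = 10.2383 km
S5: √((-0.4074·111.32)² + (0.9252·91.07)²) = √(2056.782861 + 7099.404497) = 95.6880 km
S6: √((-0.1548·111.32)² + (-0.3345·91.07)²) = √(296.953404 + 927.989190) = 34.9992 km
S7: √((0.4660·111.32)² + (0.8876·91.07)²) = √(2691.028075 + 6534.092229) = 96.0475 km
S8: √((0.7027·111.32)² + (-0.0160·91.07)²) = √(6119.082413 + 2.123199) = 78.2381 km
Sorted: S4 (10.2383 km) < S6 (34.9992 km) < S3 (68.5420 km) < S8 (78.2381 km) < S5 (95.6880 km) < S7 (96.0475 km)

S4, S6, S3, S8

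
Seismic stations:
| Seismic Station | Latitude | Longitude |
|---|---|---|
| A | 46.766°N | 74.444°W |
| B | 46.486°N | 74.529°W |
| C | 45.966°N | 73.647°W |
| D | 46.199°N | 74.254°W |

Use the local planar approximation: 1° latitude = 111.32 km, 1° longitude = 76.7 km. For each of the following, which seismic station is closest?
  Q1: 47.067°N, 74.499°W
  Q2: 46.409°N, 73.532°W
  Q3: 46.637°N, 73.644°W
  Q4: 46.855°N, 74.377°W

Q1 at 47.067°N, 74.499°W:
  A: 33.772 km
  B: 64.718 km
  C: 138.896 km
  D: 98.436 km
  → nearest: A (33.772 km)
Q2 at 46.409°N, 73.532°W:
  A: 80.451 km
  B: 76.949 km
  C: 50.097 km
  D: 60.109 km
  → nearest: C (50.097 km)
Q3 at 46.637°N, 73.644°W:
  A: 63.018 km
  B: 69.930 km
  C: 74.696 km
  D: 67.575 km
  → nearest: A (63.018 km)
Q4 at 46.855°N, 74.377°W:
  A: 11.161 km
  B: 42.699 km
  C: 113.705 km
  D: 73.633 km
  → nearest: A (11.161 km)

Q1→A; Q2→C; Q3→A; Q4→A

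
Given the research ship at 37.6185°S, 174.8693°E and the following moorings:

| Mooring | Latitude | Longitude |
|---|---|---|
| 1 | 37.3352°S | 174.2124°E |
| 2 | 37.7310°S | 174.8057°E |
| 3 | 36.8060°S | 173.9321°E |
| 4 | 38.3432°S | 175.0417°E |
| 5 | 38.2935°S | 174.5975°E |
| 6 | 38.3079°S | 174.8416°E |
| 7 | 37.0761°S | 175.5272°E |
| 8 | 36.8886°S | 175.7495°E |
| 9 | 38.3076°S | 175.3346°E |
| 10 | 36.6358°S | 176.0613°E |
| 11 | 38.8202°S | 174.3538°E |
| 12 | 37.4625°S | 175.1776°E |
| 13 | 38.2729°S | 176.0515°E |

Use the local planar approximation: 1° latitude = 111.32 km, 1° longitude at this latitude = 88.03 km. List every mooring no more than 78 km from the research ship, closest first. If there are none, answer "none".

Distances from 37.6185°S, 174.8693°E:
1: 65.8675 km
2: 13.7180 km
3: 122.4226 km
4: 82.0887 km
5: 78.8584 km
6: 76.7827 km
7: 83.6653 km
8: 112.2753 km
9: 86.9613 km
10: 151.5842 km
11: 141.2607 km
12: 32.2201 km
13: 127.0322 km
Threshold 78 km: 2 (13.7180 km), 12 (32.2201 km), 1 (65.8675 km), 6 (76.7827 km) are within range.

2, 12, 1, 6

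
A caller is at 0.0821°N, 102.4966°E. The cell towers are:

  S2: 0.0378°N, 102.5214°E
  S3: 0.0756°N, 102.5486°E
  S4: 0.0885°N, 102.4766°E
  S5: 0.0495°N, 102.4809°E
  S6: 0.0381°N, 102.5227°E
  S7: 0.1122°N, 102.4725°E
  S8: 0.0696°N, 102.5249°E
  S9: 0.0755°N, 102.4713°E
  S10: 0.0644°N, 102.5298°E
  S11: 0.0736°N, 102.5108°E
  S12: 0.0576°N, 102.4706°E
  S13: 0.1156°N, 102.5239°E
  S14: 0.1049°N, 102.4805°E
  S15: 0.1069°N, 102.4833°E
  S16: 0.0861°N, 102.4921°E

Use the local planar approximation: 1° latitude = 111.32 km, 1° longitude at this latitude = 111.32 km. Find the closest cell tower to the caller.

Distances from 0.0821°N, 102.4966°E:
S2: √((-0.0443·111.32)² + (0.0248·111.32)²) = √(24.319456 + 7.621663) = 5.6516 km
S3: √((-0.0065·111.32)² + (0.0520·111.32)²) = √(0.523568 + 33.508353) = 5.8337 km
S4: √((0.0064·111.32)² + (-0.0200·111.32)²) = √(0.507582 + 4.956857) = 2.3376 km
S5: √((-0.0326·111.32)² + (-0.0157·111.32)²) = √(13.169873 + 3.054539) = 4.0280 km
S6: √((-0.0440·111.32)² + (0.0261·111.32)²) = √(23.991188 + 8.441651) = 5.6950 km
S7: √((0.0301·111.32)² + (-0.0241·111.32)²) = √(11.227405 + 7.197480) = 4.2924 km
S8: √((-0.0125·111.32)² + (0.0283·111.32)²) = √(1.936272 + 9.924743) = 3.4440 km
S9: √((-0.0066·111.32)² + (-0.0253·111.32)²) = √(0.539802 + 7.932086) = 2.9107 km
S10: √((-0.0177·111.32)² + (0.0332·111.32)²) = √(3.882334 + 13.659115) = 4.1883 km
S11: √((-0.0085·111.32)² + (0.0142·111.32)²) = √(0.895332 + 2.498752) = 1.8423 km
S12: √((-0.0245·111.32)² + (-0.0260·111.32)²) = √(7.438383 + 8.377088) = 3.9769 km
S13: √((0.0335·111.32)² + (0.0273·111.32)²) = √(13.907082 + 9.235740) = 4.8107 km
S14: √((0.0228·111.32)² + (-0.0161·111.32)²) = √(6.441931 + 3.212167) = 3.1071 km
S15: √((0.0248·111.32)² + (-0.0133·111.32)²) = √(7.621663 + 2.192046) = 3.1327 km
S16: √((0.0040·111.32)² + (-0.0045·111.32)²) = √(0.198274 + 0.250941) = 0.6702 km
Minimum: S16 at 0.6702 km.

S16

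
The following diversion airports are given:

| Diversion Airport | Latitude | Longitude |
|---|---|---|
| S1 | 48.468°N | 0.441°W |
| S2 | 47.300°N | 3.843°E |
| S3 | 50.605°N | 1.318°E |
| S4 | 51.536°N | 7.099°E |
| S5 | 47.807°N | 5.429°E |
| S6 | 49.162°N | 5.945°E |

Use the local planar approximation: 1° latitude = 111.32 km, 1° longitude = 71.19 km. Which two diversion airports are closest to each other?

S2 and S5

Pairwise distances:
S2–S5: √((0.507·111.32)² + (1.586·71.19)²) = √(3185.38781 + 12748.06743) = 126.228 km
S5–S6: √((1.355·111.32)² + (0.516·71.19)²) = √(22752.28325 + 1349.38969) = 155.247 km
S2–S6: √((1.862·111.32)² + (2.102·71.19)²) = √(42964.10296 + 22392.54261) = 255.649 km
S1–S3: √((2.137·111.32)² + (1.759·71.19)²) = √(56592.05176 + 15680.85232) = 268.836 km
S4–S6: √((-2.374·111.32)² + (-1.154·71.19)²) = √(69840.57794 + 6749.15813) = 276.749 km
S1–S2: √((-1.168·111.32)² + (4.284·71.19)²) = √(16905.65807 + 93011.55609) = 331.538 km
S3–S6: √((-1.443·111.32)² + (4.627·71.19)²) = √(25803.52612 + 108501.81046) = 366.477 km
S2–S3: √((3.305·111.32)² + (-2.525·71.19)²) = √(135359.68124 + 32311.77015) = 409.477 km
S1–S5: √((-0.661·111.32)² + (5.870·71.19)²) = √(5414.38725 + 174628.12396) = 424.314 km
S3–S4: √((0.931·111.32)² + (5.781·71.19)²) = √(10741.02574 + 169372.90041) = 424.398 km
S3–S5: √((-2.798·111.32)² + (4.111·71.19)²) = √(97015.65399 + 85651.09892) = 427.395 km
S4–S5: √((-3.729·111.32)² + (-1.670·71.19)²) = √(172318.20501 + 14134.19010) = 431.801 km
S1–S6: √((0.694·111.32)² + (6.386·71.19)²) = √(5968.50190 + 206678.74430) = 461.137 km
S2–S4: √((4.236·111.32)² + (3.256·71.19)²) = √(222360.83601 + 53728.75513) = 525.442 km
S1–S4: √((3.068·111.32)² + (7.540·71.19)²) = √(116642.57697 + 288124.82411) = 636.213 km
Closest pair: S2–S5 at 126.228 km.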